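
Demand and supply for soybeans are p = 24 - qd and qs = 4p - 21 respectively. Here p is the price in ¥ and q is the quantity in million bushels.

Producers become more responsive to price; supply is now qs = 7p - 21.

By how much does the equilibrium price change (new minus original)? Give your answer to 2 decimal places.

Before the shock: 24 - p = 4p - 21 ⇒ 45 = 5p ⇒ p = 9, q = 15.
The new curves are qd = 24 - p (demand) and qs = 7p - 21 (supply).
Equate the new curves: 24 - p = 7p - 21, giving 45 = 8p, p = 5.625, q = 18.375.
Δp = 5.625 − 9 = -3.38.

-3.38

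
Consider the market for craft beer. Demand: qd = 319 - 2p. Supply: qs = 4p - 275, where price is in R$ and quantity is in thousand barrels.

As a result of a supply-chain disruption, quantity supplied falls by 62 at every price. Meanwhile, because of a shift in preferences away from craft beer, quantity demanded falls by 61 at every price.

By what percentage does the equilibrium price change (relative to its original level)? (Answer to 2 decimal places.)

+0.17

Solve the original market: 319 - 2p = 4p - 275, hence p = 99 and q = 121.
The new curves are qd = 258 - 2p (demand) and qs = 4p - 337 (supply).
New equilibrium: 258 - 2p = 4p - 337 ⇒ 595 = 6p ⇒ p = 595/6 ≈ 99.1667, q = 179/3 ≈ 59.6667.
%Δp = (99.1667 − 99) / 99 × 100 = +0.17%.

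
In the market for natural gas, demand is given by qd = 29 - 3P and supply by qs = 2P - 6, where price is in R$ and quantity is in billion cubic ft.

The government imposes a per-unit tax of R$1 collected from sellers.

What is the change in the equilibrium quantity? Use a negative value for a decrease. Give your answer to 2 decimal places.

Before the shock: 29 - 3P = 2P - 6 ⇒ 35 = 5P ⇒ P = 7, q = 8.
Since sellers keep the price net of the tax, the effective supply curve becomes qs = 2P - 8.
New equilibrium: 29 - 3P = 2P - 8 ⇒ 37 = 5P ⇒ P = 7.4, q = 6.8.
Δq = 6.8 − 8 = -1.20.

-1.20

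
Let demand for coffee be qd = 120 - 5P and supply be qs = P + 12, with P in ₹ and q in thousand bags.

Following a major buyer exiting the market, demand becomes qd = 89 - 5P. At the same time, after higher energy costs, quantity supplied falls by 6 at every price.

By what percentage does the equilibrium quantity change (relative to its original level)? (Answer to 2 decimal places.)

Before the shock: 120 - 5P = P + 12 ⇒ 108 = 6P ⇒ P = 18, q = 30.
With the change applied: demand qd = 89 - 5P, supply qs = P + 6.
Clearing the new market: 89 - 5P = P + 6, so P = 83/6 ≈ 13.8333 and q = 119/6 ≈ 19.8333.
%Δq = (19.8333 − 30) / 30 × 100 = -33.89%.

-33.89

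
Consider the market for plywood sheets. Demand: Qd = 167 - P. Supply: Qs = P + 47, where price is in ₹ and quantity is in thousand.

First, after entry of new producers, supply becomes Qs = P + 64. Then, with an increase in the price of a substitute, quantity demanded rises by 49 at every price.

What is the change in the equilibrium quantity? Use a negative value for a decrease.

+33

Solve the original market: 167 - P = P + 47, hence P = 60 and Q = 107.
The shock moves the curves to Qd = 216 - P and Qs = P + 64.
Clearing the new market: 216 - P = P + 64, so P = 76 and Q = 140.
ΔQ = 140 − 107 = +33.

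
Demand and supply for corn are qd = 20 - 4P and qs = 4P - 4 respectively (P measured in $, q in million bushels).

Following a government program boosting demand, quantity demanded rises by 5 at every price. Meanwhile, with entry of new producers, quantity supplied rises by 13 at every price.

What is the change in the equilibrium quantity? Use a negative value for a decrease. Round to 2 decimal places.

+9.00

Solve the original market: 20 - 4P = 4P - 4, hence P = 3 and q = 8.
The shock moves the curves to qd = 25 - 4P and qs = 4P + 9.
New equilibrium: 25 - 4P = 4P + 9 ⇒ 16 = 8P ⇒ P = 2, q = 17.
Δq = 17 − 8 = +9.00.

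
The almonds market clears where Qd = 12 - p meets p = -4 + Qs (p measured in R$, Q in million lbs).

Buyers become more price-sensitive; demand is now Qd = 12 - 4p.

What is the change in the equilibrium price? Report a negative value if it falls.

-2.4

Initially, 12 - p = p + 4, so 8 = 2p and p = 4, Q = 8.
The shock moves the curves to Qd = 12 - 4p and Qs = p + 4.
New equilibrium: 12 - 4p = p + 4 ⇒ 8 = 5p ⇒ p = 1.6, Q = 5.6.
Δp = 1.6 − 4 = -2.4.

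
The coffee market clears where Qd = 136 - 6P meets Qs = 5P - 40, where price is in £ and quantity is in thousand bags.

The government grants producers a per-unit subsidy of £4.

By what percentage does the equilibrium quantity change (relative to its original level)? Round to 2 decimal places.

+27.27

Initially, 136 - 6P = 5P - 40, so 176 = 11P and P = 16, Q = 40.
Since sellers receive the price plus the subsidy, the effective supply curve becomes Qs = 5P - 20.
Clearing the new market: 136 - 6P = 5P - 20, so P = 156/11 ≈ 14.1818 and Q = 560/11 ≈ 50.9091.
%ΔQ = (50.9091 − 40) / 40 × 100 = +27.27%.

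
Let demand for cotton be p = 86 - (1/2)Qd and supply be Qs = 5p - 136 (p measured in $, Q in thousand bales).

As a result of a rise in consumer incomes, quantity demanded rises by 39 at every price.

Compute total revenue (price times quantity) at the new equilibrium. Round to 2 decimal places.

5544.92

Initially, 172 - 2p = 5p - 136, so 308 = 7p and p = 44, Q = 84.
After the shift, demand is Qd = 211 - 2p and supply is Qs = 5p - 136.
Clearing the new market: 211 - 2p = 5p - 136, so p = 347/7 ≈ 49.5714 and Q = 783/7 ≈ 111.8571.
New expenditure = 49.5714 × 111.8571 = 5544.92.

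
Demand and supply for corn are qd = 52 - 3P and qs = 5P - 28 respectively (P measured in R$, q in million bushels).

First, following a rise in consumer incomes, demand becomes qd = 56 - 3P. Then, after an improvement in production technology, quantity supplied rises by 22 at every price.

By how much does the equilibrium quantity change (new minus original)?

+10.75

Initially, 52 - 3P = 5P - 28, so 80 = 8P and P = 10, q = 22.
After the shift, demand is qd = 56 - 3P and supply is qs = 5P - 6.
New equilibrium: 56 - 3P = 5P - 6 ⇒ 62 = 8P ⇒ P = 7.75, q = 32.75.
Δq = 32.75 − 22 = +10.75.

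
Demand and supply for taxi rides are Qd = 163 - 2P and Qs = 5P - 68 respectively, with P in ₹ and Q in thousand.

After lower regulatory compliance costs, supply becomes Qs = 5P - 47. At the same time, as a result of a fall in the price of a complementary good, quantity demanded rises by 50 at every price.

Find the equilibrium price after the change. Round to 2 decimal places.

Solve the original market: 163 - 2P = 5P - 68, hence P = 33 and Q = 97.
After the shift, demand is Qd = 213 - 2P and supply is Qs = 5P - 47.
New equilibrium: 213 - 2P = 5P - 47 ⇒ 260 = 7P ⇒ P = 260/7 ≈ 37.1429, Q = 971/7 ≈ 138.7143.

37.14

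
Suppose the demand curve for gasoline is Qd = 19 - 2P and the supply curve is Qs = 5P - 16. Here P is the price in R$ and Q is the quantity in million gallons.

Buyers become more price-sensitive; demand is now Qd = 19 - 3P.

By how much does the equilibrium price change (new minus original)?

Solve the original market: 19 - 2P = 5P - 16, hence P = 5 and Q = 9.
The new curves are Qd = 19 - 3P (demand) and Qs = 5P - 16 (supply).
Clearing the new market: 19 - 3P = 5P - 16, so P = 4.375 and Q = 5.875.
ΔP = 4.375 − 5 = -0.625.

-0.625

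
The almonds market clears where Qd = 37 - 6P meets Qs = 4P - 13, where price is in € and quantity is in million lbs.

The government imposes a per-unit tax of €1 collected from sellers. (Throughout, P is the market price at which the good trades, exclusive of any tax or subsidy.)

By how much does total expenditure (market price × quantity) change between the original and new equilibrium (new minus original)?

-10.16

Initially, 37 - 6P = 4P - 13, so 50 = 10P and P = 5, Q = 7.
Since sellers keep the price net of the tax, the effective supply curve becomes Qs = 4P - 17.
New equilibrium: 37 - 6P = 4P - 17 ⇒ 54 = 10P ⇒ P = 5.4, Q = 4.6.
Expenditure moves from 5×7 = 35 to 5.4×4.6 = 24.84; change = -10.16.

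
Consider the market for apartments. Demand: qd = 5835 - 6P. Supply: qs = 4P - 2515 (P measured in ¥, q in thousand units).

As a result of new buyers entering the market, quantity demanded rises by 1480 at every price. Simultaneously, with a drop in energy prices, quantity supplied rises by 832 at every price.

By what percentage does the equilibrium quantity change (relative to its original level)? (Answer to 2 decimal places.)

+132.27

Before the shock: 5835 - 6P = 4P - 2515 ⇒ 8350 = 10P ⇒ P = 835, q = 825.
With the change applied: demand qd = 7315 - 6P, supply qs = 4P - 1683.
New equilibrium: 7315 - 6P = 4P - 1683 ⇒ 8998 = 10P ⇒ P = 899.8, q = 1916.2.
%Δq = (1916.2 − 825) / 825 × 100 = +132.27%.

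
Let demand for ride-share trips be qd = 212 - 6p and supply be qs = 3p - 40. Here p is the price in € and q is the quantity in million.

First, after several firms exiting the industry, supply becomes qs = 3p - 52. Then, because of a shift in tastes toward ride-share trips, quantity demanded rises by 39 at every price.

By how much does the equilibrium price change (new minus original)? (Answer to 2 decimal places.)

+5.67

Initially, 212 - 6p = 3p - 40, so 252 = 9p and p = 28, q = 44.
The new curves are qd = 251 - 6p (demand) and qs = 3p - 52 (supply).
Setting them equal: 251 - 6p = 3p - 52 → 303 = 9p, so p = 101/3 ≈ 33.6667 and q = 49.
Δp = 33.6667 − 28 = +5.67.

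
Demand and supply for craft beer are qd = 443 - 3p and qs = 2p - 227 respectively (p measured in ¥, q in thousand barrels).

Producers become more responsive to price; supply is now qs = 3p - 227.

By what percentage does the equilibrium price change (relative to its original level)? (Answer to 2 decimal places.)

Initially, 443 - 3p = 2p - 227, so 670 = 5p and p = 134, q = 41.
The shock moves the curves to qd = 443 - 3p and qs = 3p - 227.
Setting them equal: 443 - 3p = 3p - 227 → 670 = 6p, so p = 335/3 ≈ 111.6667 and q = 108.
%Δp = (111.6667 − 134) / 134 × 100 = -16.67%.

-16.67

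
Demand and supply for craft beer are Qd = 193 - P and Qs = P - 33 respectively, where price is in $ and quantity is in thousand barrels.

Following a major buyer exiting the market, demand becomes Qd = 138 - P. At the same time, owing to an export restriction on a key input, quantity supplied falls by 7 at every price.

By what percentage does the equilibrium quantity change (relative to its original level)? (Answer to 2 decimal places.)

-38.75

Solve the original market: 193 - P = P - 33, hence P = 113 and Q = 80.
With the change applied: demand Qd = 138 - P, supply Qs = P - 40.
Clearing the new market: 138 - P = P - 40, so P = 89 and Q = 49.
%ΔQ = (49 − 80) / 80 × 100 = -38.75%.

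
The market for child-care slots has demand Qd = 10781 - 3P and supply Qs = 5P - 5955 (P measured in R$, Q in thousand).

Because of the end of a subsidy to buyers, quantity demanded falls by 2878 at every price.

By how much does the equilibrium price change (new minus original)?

-359.75

Original equilibrium: 10781 - 3P = 5P - 5955 gives 16736 = 8P, so P = 2092 and Q = 4505.
The shock moves the curves to Qd = 7903 - 3P and Qs = 5P - 5955.
Equate the new curves: 7903 - 3P = 5P - 5955, giving 13858 = 8P, P = 1732.25, Q = 2706.25.
ΔP = 1732.25 − 2092 = -359.75.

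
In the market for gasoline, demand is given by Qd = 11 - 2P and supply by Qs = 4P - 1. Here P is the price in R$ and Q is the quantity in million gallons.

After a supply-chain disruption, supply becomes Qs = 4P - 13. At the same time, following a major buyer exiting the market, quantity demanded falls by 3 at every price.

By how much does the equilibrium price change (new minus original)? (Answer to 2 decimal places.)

Original equilibrium: 11 - 2P = 4P - 1 gives 12 = 6P, so P = 2 and Q = 7.
After the shift, demand is Qd = 8 - 2P and supply is Qs = 4P - 13.
Equate the new curves: 8 - 2P = 4P - 13, giving 21 = 6P, P = 3.5, Q = 1.
ΔP = 3.5 − 2 = +1.50.

+1.50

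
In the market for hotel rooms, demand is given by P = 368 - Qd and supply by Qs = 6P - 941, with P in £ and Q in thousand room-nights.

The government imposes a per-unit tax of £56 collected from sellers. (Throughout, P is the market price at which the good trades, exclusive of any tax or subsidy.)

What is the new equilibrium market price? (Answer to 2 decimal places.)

Solve the original market: 368 - P = 6P - 941, hence P = 187 and Q = 181.
Since sellers keep the price net of the tax, the effective supply curve becomes Qs = 6P - 1277.
Setting them equal: 368 - P = 6P - 1277 → 1645 = 7P, so P = 235 and Q = 133.

235.00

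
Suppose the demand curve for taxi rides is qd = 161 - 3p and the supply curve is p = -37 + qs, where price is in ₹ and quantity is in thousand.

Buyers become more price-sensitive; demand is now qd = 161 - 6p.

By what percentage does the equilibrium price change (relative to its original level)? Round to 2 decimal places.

-42.86

Initially, 161 - 3p = p + 37, so 124 = 4p and p = 31, q = 68.
The new curves are qd = 161 - 6p (demand) and qs = p + 37 (supply).
Clearing the new market: 161 - 6p = p + 37, so p = 124/7 ≈ 17.7143 and q = 383/7 ≈ 54.7143.
%Δp = (17.7143 − 31) / 31 × 100 = -42.86%.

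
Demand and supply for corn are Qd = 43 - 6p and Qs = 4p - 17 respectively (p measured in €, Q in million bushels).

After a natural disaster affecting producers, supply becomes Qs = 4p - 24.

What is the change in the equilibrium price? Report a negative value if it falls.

Original equilibrium: 43 - 6p = 4p - 17 gives 60 = 10p, so p = 6 and Q = 7.
The shock moves the curves to Qd = 43 - 6p and Qs = 4p - 24.
Clearing the new market: 43 - 6p = 4p - 24, so p = 6.7 and Q = 2.8.
Δp = 6.7 − 6 = +0.7.

+0.7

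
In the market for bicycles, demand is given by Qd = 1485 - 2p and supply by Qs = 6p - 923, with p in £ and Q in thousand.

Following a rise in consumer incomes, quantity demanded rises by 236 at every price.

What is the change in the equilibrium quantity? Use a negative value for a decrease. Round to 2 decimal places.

Initially, 1485 - 2p = 6p - 923, so 2408 = 8p and p = 301, Q = 883.
The shock moves the curves to Qd = 1721 - 2p and Qs = 6p - 923.
New equilibrium: 1721 - 2p = 6p - 923 ⇒ 2644 = 8p ⇒ p = 330.5, Q = 1060.
ΔQ = 1060 − 883 = +177.00.

+177.00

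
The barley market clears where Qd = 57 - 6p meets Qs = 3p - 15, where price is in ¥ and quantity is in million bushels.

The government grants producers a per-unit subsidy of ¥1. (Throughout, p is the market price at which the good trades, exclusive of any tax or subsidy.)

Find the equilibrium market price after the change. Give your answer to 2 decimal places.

7.67

Original equilibrium: 57 - 6p = 3p - 15 gives 72 = 9p, so p = 8 and Q = 9.
Since sellers receive the price plus the subsidy, the effective supply curve becomes Qs = 3p - 12.
Equate the new curves: 57 - 6p = 3p - 12, giving 69 = 9p, p = 23/3 ≈ 7.6667, Q = 11.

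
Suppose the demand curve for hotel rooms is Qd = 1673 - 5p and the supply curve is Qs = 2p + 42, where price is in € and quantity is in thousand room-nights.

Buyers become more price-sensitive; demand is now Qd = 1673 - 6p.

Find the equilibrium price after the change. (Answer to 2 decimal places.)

203.88

Before the shock: 1673 - 5p = 2p + 42 ⇒ 1631 = 7p ⇒ p = 233, Q = 508.
With the change applied: demand Qd = 1673 - 6p, supply Qs = 2p + 42.
Setting them equal: 1673 - 6p = 2p + 42 → 1631 = 8p, so p = 203.875 and Q = 449.75.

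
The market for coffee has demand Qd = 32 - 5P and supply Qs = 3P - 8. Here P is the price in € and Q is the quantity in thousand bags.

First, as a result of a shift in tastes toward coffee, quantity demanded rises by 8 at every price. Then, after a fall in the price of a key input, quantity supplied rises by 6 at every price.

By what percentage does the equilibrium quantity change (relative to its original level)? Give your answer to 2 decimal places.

Initially, 32 - 5P = 3P - 8, so 40 = 8P and P = 5, Q = 7.
The shock moves the curves to Qd = 40 - 5P and Qs = 3P - 2.
Clearing the new market: 40 - 5P = 3P - 2, so P = 5.25 and Q = 13.75.
%ΔQ = (13.75 − 7) / 7 × 100 = +96.43%.

+96.43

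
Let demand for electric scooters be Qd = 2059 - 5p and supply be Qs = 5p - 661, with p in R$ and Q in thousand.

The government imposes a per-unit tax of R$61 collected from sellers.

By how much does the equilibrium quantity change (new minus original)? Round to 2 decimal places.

-152.50

Solve the original market: 2059 - 5p = 5p - 661, hence p = 272 and Q = 699.
Since sellers keep the price net of the tax, the effective supply curve becomes Qs = 5p - 966.
Equate the new curves: 2059 - 5p = 5p - 966, giving 3025 = 10p, p = 302.5, Q = 546.5.
ΔQ = 546.5 − 699 = -152.50.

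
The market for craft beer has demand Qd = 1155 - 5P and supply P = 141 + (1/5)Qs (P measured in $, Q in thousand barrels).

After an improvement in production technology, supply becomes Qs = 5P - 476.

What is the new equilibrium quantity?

Original equilibrium: 1155 - 5P = 5P - 705 gives 1860 = 10P, so P = 186 and Q = 225.
The new curves are Qd = 1155 - 5P (demand) and Qs = 5P - 476 (supply).
Clearing the new market: 1155 - 5P = 5P - 476, so P = 163.1 and Q = 339.5.

339.5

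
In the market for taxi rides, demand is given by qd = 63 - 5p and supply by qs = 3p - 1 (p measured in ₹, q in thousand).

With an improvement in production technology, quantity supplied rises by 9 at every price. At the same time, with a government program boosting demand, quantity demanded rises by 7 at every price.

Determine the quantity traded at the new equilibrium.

31.25

Initially, 63 - 5p = 3p - 1, so 64 = 8p and p = 8, q = 23.
The new curves are qd = 70 - 5p (demand) and qs = 3p + 8 (supply).
Clearing the new market: 70 - 5p = 3p + 8, so p = 7.75 and q = 31.25.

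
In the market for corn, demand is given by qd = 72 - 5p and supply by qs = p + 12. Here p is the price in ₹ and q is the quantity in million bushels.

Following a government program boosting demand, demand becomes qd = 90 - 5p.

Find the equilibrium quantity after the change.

25

Before the shock: 72 - 5p = p + 12 ⇒ 60 = 6p ⇒ p = 10, q = 22.
The new curves are qd = 90 - 5p (demand) and qs = p + 12 (supply).
New equilibrium: 90 - 5p = p + 12 ⇒ 78 = 6p ⇒ p = 13, q = 25.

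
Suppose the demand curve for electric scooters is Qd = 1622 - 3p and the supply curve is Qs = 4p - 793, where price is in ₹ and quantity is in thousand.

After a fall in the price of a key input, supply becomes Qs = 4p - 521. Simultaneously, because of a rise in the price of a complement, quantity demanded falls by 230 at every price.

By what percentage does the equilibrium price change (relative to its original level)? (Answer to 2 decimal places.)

Initially, 1622 - 3p = 4p - 793, so 2415 = 7p and p = 345, Q = 587.
The shock moves the curves to Qd = 1392 - 3p and Qs = 4p - 521.
Clearing the new market: 1392 - 3p = 4p - 521, so p = 1913/7 ≈ 273.2857 and Q = 4005/7 ≈ 572.1429.
%Δp = (273.2857 − 345) / 345 × 100 = -20.79%.

-20.79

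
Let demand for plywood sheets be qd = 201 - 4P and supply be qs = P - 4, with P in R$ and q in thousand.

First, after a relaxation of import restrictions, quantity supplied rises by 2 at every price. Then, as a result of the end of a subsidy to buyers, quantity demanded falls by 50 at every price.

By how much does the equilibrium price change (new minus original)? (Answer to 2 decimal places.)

-10.40

Before the shock: 201 - 4P = P - 4 ⇒ 205 = 5P ⇒ P = 41, q = 37.
With the change applied: demand qd = 151 - 4P, supply qs = P - 2.
Setting them equal: 151 - 4P = P - 2 → 153 = 5P, so P = 30.6 and q = 28.6.
ΔP = 30.6 − 41 = -10.40.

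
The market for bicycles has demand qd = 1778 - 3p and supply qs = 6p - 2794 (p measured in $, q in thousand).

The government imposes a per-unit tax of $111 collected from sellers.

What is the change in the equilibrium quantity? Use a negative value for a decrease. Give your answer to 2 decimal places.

Before the shock: 1778 - 3p = 6p - 2794 ⇒ 4572 = 9p ⇒ p = 508, q = 254.
Since sellers keep the price net of the tax, the effective supply curve becomes qs = 6p - 3460.
Setting them equal: 1778 - 3p = 6p - 3460 → 5238 = 9p, so p = 582 and q = 32.
Δq = 32 − 254 = -222.00.

-222.00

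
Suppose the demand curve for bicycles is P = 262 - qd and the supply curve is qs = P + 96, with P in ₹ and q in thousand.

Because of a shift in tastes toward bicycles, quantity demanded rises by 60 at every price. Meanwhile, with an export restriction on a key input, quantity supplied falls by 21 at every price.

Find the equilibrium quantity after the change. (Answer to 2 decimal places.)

Solve the original market: 262 - P = P + 96, hence P = 83 and q = 179.
The shock moves the curves to qd = 322 - P and qs = P + 75.
New equilibrium: 322 - P = P + 75 ⇒ 247 = 2P ⇒ P = 123.5, q = 198.5.

198.50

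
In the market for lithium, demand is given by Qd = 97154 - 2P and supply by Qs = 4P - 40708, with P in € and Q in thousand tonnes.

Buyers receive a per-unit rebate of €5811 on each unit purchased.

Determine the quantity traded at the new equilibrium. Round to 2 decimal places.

58948.00

Initially, 97154 - 2P = 4P - 40708, so 137862 = 6P and P = 22977, Q = 51200.
Since buyers' out-of-pocket price is the market price minus the rebate, the effective demand curve becomes Qd = 108776 - 2P.
Equate the new curves: 108776 - 2P = 4P - 40708, giving 149484 = 6P, P = 24914, Q = 58948.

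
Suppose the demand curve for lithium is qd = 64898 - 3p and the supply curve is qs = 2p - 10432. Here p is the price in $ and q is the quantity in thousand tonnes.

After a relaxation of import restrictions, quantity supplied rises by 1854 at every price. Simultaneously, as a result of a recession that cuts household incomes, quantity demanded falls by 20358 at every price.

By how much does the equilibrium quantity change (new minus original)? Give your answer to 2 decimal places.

-7030.80

Original equilibrium: 64898 - 3p = 2p - 10432 gives 75330 = 5p, so p = 15066 and q = 19700.
With the change applied: demand qd = 44540 - 3p, supply qs = 2p - 8578.
Setting them equal: 44540 - 3p = 2p - 8578 → 53118 = 5p, so p = 10623.6 and q = 12669.2.
Δq = 12669.2 − 19700 = -7030.80.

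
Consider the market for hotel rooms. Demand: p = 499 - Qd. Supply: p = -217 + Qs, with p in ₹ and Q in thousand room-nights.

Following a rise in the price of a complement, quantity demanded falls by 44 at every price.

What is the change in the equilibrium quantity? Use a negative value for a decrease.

-22

Before the shock: 499 - p = p + 217 ⇒ 282 = 2p ⇒ p = 141, Q = 358.
After the shift, demand is Qd = 455 - p and supply is Qs = p + 217.
Setting them equal: 455 - p = p + 217 → 238 = 2p, so p = 119 and Q = 336.
ΔQ = 336 − 358 = -22.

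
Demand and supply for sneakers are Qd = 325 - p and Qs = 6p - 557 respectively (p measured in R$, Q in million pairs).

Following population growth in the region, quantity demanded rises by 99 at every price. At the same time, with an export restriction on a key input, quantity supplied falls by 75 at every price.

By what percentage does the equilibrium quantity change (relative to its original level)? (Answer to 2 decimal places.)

Before the shock: 325 - p = 6p - 557 ⇒ 882 = 7p ⇒ p = 126, Q = 199.
The new curves are Qd = 424 - p (demand) and Qs = 6p - 632 (supply).
Equate the new curves: 424 - p = 6p - 632, giving 1056 = 7p, p = 1056/7 ≈ 150.8571, Q = 1912/7 ≈ 273.1429.
%ΔQ = (273.1429 − 199) / 199 × 100 = +37.26%.

+37.26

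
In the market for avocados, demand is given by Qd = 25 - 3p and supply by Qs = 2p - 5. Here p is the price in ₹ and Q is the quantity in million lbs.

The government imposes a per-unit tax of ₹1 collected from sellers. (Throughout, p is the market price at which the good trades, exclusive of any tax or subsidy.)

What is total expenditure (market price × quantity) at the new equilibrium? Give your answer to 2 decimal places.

37.12

Original equilibrium: 25 - 3p = 2p - 5 gives 30 = 5p, so p = 6 and Q = 7.
Since sellers keep the price net of the tax, the effective supply curve becomes Qs = 2p - 7.
Clearing the new market: 25 - 3p = 2p - 7, so p = 6.4 and Q = 5.8.
New expenditure = 6.4 × 5.8 = 37.12.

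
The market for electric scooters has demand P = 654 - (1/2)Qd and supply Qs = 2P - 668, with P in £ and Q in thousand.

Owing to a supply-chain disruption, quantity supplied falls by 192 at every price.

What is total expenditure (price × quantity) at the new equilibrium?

121408

Before the shock: 1308 - 2P = 2P - 668 ⇒ 1976 = 4P ⇒ P = 494, Q = 320.
After the shift, demand is Qd = 1308 - 2P and supply is Qs = 2P - 860.
Setting them equal: 1308 - 2P = 2P - 860 → 2168 = 4P, so P = 542 and Q = 224.
New expenditure = 542 × 224 = 121408.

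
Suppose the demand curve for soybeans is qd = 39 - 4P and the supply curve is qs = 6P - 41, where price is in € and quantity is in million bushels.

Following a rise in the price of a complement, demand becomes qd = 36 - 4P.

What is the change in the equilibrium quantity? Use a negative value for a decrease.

-1.8

Solve the original market: 39 - 4P = 6P - 41, hence P = 8 and q = 7.
With the change applied: demand qd = 36 - 4P, supply qs = 6P - 41.
New equilibrium: 36 - 4P = 6P - 41 ⇒ 77 = 10P ⇒ P = 7.7, q = 5.2.
Δq = 5.2 − 7 = -1.8.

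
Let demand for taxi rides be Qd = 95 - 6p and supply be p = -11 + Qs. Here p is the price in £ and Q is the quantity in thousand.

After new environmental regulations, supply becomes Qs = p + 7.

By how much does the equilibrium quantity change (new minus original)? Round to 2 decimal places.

-3.43

Initially, 95 - 6p = p + 11, so 84 = 7p and p = 12, Q = 23.
After the shift, demand is Qd = 95 - 6p and supply is Qs = p + 7.
Equate the new curves: 95 - 6p = p + 7, giving 88 = 7p, p = 88/7 ≈ 12.5714, Q = 137/7 ≈ 19.5714.
ΔQ = 19.5714 − 23 = -3.43.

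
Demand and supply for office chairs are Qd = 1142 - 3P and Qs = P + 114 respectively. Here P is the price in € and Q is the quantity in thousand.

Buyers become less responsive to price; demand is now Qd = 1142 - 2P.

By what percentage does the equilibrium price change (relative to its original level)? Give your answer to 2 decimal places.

+33.33

Before the shock: 1142 - 3P = P + 114 ⇒ 1028 = 4P ⇒ P = 257, Q = 371.
After the shift, demand is Qd = 1142 - 2P and supply is Qs = P + 114.
Equate the new curves: 1142 - 2P = P + 114, giving 1028 = 3P, P = 1028/3 ≈ 342.6667, Q = 1370/3 ≈ 456.6667.
%ΔP = (342.6667 − 257) / 257 × 100 = +33.33%.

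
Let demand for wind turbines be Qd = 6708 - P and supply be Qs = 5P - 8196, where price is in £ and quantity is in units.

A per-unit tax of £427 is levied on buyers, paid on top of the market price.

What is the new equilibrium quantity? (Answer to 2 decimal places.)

3868.17

Before the shock: 6708 - P = 5P - 8196 ⇒ 14904 = 6P ⇒ P = 2484, Q = 4224.
Since buyers pay the price plus the tax, the effective demand curve becomes Qd = 6281 - P.
Equate the new curves: 6281 - P = 5P - 8196, giving 14477 = 6P, P = 14477/6 ≈ 2412.8333, Q = 23209/6 ≈ 3868.1667.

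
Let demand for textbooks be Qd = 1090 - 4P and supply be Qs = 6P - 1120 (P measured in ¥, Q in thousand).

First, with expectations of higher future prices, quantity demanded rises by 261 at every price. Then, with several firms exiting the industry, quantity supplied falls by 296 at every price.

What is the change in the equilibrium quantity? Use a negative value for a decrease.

+38.2

Initially, 1090 - 4P = 6P - 1120, so 2210 = 10P and P = 221, Q = 206.
The new curves are Qd = 1351 - 4P (demand) and Qs = 6P - 1416 (supply).
New equilibrium: 1351 - 4P = 6P - 1416 ⇒ 2767 = 10P ⇒ P = 276.7, Q = 244.2.
ΔQ = 244.2 − 206 = +38.2.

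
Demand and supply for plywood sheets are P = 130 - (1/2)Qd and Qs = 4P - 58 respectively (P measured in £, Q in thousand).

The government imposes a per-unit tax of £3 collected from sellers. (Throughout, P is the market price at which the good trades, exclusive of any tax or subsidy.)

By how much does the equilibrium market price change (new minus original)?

Before the shock: 260 - 2P = 4P - 58 ⇒ 318 = 6P ⇒ P = 53, Q = 154.
Since sellers keep the price net of the tax, the effective supply curve becomes Qs = 4P - 70.
Setting them equal: 260 - 2P = 4P - 70 → 330 = 6P, so P = 55 and Q = 150.
ΔP = 55 − 53 = +2.

+2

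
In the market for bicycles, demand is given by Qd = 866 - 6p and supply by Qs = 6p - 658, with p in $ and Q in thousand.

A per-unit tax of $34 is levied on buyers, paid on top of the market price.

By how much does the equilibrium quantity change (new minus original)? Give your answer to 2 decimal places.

-102.00

Initially, 866 - 6p = 6p - 658, so 1524 = 12p and p = 127, Q = 104.
Since buyers pay the price plus the tax, the effective demand curve becomes Qd = 662 - 6p.
Setting them equal: 662 - 6p = 6p - 658 → 1320 = 12p, so p = 110 and Q = 2.
ΔQ = 2 − 104 = -102.00.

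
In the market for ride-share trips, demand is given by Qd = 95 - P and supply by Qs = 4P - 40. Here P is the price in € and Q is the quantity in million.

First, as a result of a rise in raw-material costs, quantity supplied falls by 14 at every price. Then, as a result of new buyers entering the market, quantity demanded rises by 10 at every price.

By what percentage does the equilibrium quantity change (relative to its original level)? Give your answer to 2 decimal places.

Original equilibrium: 95 - P = 4P - 40 gives 135 = 5P, so P = 27 and Q = 68.
The new curves are Qd = 105 - P (demand) and Qs = 4P - 54 (supply).
Clearing the new market: 105 - P = 4P - 54, so P = 31.8 and Q = 73.2.
%ΔQ = (73.2 − 68) / 68 × 100 = +7.65%.

+7.65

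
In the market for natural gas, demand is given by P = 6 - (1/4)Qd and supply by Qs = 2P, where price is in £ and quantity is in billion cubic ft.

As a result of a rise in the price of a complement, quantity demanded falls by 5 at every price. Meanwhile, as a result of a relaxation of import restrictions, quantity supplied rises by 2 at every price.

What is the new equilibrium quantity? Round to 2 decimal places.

Before the shock: 24 - 4P = 2P ⇒ 24 = 6P ⇒ P = 4, Q = 8.
The shock moves the curves to Qd = 19 - 4P and Qs = 2P + 2.
Setting them equal: 19 - 4P = 2P + 2 → 17 = 6P, so P = 17/6 ≈ 2.8333 and Q = 23/3 ≈ 7.6667.

7.67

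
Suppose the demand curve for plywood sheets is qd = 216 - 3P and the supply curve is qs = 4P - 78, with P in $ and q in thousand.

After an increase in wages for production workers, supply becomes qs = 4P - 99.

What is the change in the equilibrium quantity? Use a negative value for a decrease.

-9

Before the shock: 216 - 3P = 4P - 78 ⇒ 294 = 7P ⇒ P = 42, q = 90.
With the change applied: demand qd = 216 - 3P, supply qs = 4P - 99.
Setting them equal: 216 - 3P = 4P - 99 → 315 = 7P, so P = 45 and q = 81.
Δq = 81 − 90 = -9.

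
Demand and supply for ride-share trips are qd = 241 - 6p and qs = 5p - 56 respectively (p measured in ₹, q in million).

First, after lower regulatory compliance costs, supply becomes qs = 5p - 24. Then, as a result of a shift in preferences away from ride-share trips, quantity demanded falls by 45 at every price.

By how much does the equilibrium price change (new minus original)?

Initially, 241 - 6p = 5p - 56, so 297 = 11p and p = 27, q = 79.
After the shift, demand is qd = 196 - 6p and supply is qs = 5p - 24.
Clearing the new market: 196 - 6p = 5p - 24, so p = 20 and q = 76.
Δp = 20 − 27 = -7.

-7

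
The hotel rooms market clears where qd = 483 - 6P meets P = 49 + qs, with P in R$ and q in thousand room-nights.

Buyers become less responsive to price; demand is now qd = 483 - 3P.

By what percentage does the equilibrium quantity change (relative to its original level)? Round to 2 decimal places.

Original equilibrium: 483 - 6P = P - 49 gives 532 = 7P, so P = 76 and q = 27.
The new curves are qd = 483 - 3P (demand) and qs = P - 49 (supply).
Setting them equal: 483 - 3P = P - 49 → 532 = 4P, so P = 133 and q = 84.
%Δq = (84 − 27) / 27 × 100 = +211.11%.

+211.11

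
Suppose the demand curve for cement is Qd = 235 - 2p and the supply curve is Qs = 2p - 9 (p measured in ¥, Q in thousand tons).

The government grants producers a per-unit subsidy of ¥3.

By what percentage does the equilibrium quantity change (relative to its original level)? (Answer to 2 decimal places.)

Original equilibrium: 235 - 2p = 2p - 9 gives 244 = 4p, so p = 61 and Q = 113.
Since sellers receive the price plus the subsidy, the effective supply curve becomes Qs = 2p - 3.
Clearing the new market: 235 - 2p = 2p - 3, so p = 59.5 and Q = 116.
%ΔQ = (116 − 113) / 113 × 100 = +2.65%.

+2.65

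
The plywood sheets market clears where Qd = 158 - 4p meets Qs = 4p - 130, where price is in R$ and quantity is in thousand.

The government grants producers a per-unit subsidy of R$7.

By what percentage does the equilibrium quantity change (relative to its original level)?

Solve the original market: 158 - 4p = 4p - 130, hence p = 36 and Q = 14.
Since sellers receive the price plus the subsidy, the effective supply curve becomes Qs = 4p - 102.
Setting them equal: 158 - 4p = 4p - 102 → 260 = 8p, so p = 32.5 and Q = 28.
%ΔQ = (28 − 14) / 14 × 100 = +100%.

+100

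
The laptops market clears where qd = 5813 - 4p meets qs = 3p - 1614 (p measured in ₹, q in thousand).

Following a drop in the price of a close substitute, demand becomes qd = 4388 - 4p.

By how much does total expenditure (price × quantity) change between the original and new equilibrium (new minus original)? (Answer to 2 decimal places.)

Before the shock: 5813 - 4p = 3p - 1614 ⇒ 7427 = 7p ⇒ p = 1061, q = 1569.
The shock moves the curves to qd = 4388 - 4p and qs = 3p - 1614.
Clearing the new market: 4388 - 4p = 3p - 1614, so p = 6002/7 ≈ 857.4286 and q = 6708/7 ≈ 958.2857.
Expenditure moves from 1061×1569 = 1664709 to 857.4286×958.2857 = 821661.5510; change = -843047.45.

-843047.45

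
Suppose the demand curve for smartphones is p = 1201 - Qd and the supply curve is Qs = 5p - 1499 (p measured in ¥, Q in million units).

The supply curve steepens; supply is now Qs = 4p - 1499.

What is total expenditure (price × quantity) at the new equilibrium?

356940

Original equilibrium: 1201 - p = 5p - 1499 gives 2700 = 6p, so p = 450 and Q = 751.
After the shift, demand is Qd = 1201 - p and supply is Qs = 4p - 1499.
Setting them equal: 1201 - p = 4p - 1499 → 2700 = 5p, so p = 540 and Q = 661.
New expenditure = 540 × 661 = 356940.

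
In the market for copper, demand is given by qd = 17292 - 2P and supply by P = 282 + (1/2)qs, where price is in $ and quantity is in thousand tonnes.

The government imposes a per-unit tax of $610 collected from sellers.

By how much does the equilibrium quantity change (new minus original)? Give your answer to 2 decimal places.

-610.00

Solve the original market: 17292 - 2P = 2P - 564, hence P = 4464 and q = 8364.
Since sellers keep the price net of the tax, the effective supply curve becomes qs = 2P - 1784.
Setting them equal: 17292 - 2P = 2P - 1784 → 19076 = 4P, so P = 4769 and q = 7754.
Δq = 7754 − 8364 = -610.00.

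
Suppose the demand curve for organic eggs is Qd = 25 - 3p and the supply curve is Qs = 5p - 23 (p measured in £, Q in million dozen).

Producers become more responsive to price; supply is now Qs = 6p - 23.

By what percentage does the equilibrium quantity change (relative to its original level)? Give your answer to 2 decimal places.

Before the shock: 25 - 3p = 5p - 23 ⇒ 48 = 8p ⇒ p = 6, Q = 7.
The shock moves the curves to Qd = 25 - 3p and Qs = 6p - 23.
Setting them equal: 25 - 3p = 6p - 23 → 48 = 9p, so p = 16/3 ≈ 5.3333 and Q = 9.
%ΔQ = (9 − 7) / 7 × 100 = +28.57%.

+28.57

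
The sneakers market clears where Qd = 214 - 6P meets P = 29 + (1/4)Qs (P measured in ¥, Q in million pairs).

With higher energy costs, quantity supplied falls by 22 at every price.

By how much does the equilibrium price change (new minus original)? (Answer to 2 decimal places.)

Original equilibrium: 214 - 6P = 4P - 116 gives 330 = 10P, so P = 33 and Q = 16.
The shock moves the curves to Qd = 214 - 6P and Qs = 4P - 138.
New equilibrium: 214 - 6P = 4P - 138 ⇒ 352 = 10P ⇒ P = 35.2, Q = 2.8.
ΔP = 35.2 − 33 = +2.20.

+2.20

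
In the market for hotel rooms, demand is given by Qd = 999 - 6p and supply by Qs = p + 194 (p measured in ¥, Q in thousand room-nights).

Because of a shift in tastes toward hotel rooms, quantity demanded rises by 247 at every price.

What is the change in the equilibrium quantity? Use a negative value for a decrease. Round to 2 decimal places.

Before the shock: 999 - 6p = p + 194 ⇒ 805 = 7p ⇒ p = 115, Q = 309.
After the shift, demand is Qd = 1246 - 6p and supply is Qs = p + 194.
Equate the new curves: 1246 - 6p = p + 194, giving 1052 = 7p, p = 1052/7 ≈ 150.2857, Q = 2410/7 ≈ 344.2857.
ΔQ = 344.2857 − 309 = +35.29.

+35.29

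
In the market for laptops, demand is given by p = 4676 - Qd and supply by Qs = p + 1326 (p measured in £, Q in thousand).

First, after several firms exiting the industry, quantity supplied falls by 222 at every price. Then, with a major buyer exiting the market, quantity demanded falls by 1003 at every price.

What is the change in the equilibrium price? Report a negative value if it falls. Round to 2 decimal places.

Original equilibrium: 4676 - p = p + 1326 gives 3350 = 2p, so p = 1675 and Q = 3001.
With the change applied: demand Qd = 3673 - p, supply Qs = p + 1104.
Setting them equal: 3673 - p = p + 1104 → 2569 = 2p, so p = 1284.5 and Q = 2388.5.
Δp = 1284.5 − 1675 = -390.50.

-390.50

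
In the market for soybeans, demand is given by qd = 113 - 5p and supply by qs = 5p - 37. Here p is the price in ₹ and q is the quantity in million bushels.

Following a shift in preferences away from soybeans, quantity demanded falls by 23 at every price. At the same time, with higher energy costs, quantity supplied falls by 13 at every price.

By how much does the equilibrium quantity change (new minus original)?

-18

Before the shock: 113 - 5p = 5p - 37 ⇒ 150 = 10p ⇒ p = 15, q = 38.
With the change applied: demand qd = 90 - 5p, supply qs = 5p - 50.
Clearing the new market: 90 - 5p = 5p - 50, so p = 14 and q = 20.
Δq = 20 − 38 = -18.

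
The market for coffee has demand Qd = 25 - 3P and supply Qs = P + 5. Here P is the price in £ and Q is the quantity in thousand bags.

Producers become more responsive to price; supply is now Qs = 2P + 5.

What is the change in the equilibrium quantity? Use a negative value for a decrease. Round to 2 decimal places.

+3.00

Before the shock: 25 - 3P = P + 5 ⇒ 20 = 4P ⇒ P = 5, Q = 10.
The shock moves the curves to Qd = 25 - 3P and Qs = 2P + 5.
Setting them equal: 25 - 3P = 2P + 5 → 20 = 5P, so P = 4 and Q = 13.
ΔQ = 13 − 10 = +3.00.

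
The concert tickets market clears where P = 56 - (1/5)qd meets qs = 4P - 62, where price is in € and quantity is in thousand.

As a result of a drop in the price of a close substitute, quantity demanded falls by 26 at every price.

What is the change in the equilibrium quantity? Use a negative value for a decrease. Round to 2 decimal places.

-11.56

Before the shock: 280 - 5P = 4P - 62 ⇒ 342 = 9P ⇒ P = 38, q = 90.
The shock moves the curves to qd = 254 - 5P and qs = 4P - 62.
New equilibrium: 254 - 5P = 4P - 62 ⇒ 316 = 9P ⇒ P = 316/9 ≈ 35.1111, q = 706/9 ≈ 78.4444.
Δq = 78.4444 − 90 = -11.56.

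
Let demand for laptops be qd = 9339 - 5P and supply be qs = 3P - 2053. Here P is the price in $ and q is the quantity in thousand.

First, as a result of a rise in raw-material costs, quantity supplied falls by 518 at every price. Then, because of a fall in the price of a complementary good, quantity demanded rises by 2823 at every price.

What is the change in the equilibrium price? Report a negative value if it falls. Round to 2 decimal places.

Original equilibrium: 9339 - 5P = 3P - 2053 gives 11392 = 8P, so P = 1424 and q = 2219.
With the change applied: demand qd = 12162 - 5P, supply qs = 3P - 2571.
Setting them equal: 12162 - 5P = 3P - 2571 → 14733 = 8P, so P = 1841.625 and q = 2953.875.
ΔP = 1841.625 − 1424 = +417.63.

+417.63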